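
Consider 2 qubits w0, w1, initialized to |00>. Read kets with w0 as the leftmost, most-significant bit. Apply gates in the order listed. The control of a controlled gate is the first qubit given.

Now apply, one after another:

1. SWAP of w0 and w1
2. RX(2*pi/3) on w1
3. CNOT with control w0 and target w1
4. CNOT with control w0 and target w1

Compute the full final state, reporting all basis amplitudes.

The final amplitudes are 1/2 on |00>, -sqrt(3)*I/2 on |01>, 0 on |10>, 0 on |11>. Key observation: gates 3-4 undo each other exactly, leaving only the rest of the circuit to track.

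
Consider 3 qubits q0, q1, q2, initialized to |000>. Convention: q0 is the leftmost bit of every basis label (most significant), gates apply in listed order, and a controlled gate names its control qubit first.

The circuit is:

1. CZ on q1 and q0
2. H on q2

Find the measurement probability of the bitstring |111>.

Outcome |111> occurs with probability 0.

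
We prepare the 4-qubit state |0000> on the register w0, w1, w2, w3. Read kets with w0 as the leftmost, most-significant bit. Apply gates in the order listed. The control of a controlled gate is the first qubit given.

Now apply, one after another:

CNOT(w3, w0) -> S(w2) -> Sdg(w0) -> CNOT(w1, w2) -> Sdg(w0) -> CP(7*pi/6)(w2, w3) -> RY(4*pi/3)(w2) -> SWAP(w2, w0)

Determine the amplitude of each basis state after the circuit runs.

The final amplitudes are -1/2 on |0000>, sqrt(3)/2 on |1000>, and 0 on every other basis state.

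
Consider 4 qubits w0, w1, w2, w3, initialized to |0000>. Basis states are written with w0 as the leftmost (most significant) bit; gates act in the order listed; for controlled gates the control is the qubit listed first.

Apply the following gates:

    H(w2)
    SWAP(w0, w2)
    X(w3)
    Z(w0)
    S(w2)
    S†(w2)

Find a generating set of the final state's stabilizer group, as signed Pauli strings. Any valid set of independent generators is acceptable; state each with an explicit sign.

One valid set of independent stabilizer generators is -XIII, +IZII, +IIZI, -IIIZ (any independent generating set of the same group is equally correct).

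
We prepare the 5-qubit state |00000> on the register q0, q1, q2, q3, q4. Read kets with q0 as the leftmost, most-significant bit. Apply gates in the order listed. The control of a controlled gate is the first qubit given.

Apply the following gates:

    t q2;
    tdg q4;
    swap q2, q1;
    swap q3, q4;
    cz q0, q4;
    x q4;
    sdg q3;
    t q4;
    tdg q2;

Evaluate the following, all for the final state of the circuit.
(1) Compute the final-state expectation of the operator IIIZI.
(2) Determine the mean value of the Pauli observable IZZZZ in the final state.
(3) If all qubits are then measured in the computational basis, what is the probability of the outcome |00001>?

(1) The expectation value of IIIZI is 1.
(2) In the final state, IZZZZ has expectation -1.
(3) The probability of measuring |00001> is 1.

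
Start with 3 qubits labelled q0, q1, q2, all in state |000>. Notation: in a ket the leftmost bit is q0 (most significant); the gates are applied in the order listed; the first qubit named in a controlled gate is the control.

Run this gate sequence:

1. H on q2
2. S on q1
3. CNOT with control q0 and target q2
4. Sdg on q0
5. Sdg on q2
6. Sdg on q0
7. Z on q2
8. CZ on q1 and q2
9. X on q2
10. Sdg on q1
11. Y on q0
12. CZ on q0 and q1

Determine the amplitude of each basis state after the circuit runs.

The final amplitudes are -sqrt(2)/2 on |100>, sqrt(2)*I/2 on |101>, and 0 on every other basis state.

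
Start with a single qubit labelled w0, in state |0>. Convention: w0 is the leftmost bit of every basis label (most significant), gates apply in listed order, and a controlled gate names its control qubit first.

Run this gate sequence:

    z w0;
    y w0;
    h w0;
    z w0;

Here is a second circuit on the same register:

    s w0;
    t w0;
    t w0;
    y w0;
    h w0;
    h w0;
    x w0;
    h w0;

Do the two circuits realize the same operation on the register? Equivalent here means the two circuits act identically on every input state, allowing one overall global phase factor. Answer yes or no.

Yes — the two circuits implement the same unitary up to a global phase.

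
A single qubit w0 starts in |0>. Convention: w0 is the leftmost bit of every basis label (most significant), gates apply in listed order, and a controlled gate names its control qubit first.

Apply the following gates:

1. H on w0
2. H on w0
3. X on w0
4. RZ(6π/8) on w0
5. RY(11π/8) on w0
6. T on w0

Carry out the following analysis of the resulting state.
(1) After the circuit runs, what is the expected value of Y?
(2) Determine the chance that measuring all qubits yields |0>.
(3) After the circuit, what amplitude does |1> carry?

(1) In the final state, Y has expectation sqrt(2*sqrt(2) + 4)/4. Key observation: steps 1-2 multiply out to the identity, so the circuit reduces to the remaining gates.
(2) Outcome |0> occurs with probability sin(5*pi/16)**2.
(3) The amplitude on |1> is -exp(5*I*pi/8)*cos(5*pi/16).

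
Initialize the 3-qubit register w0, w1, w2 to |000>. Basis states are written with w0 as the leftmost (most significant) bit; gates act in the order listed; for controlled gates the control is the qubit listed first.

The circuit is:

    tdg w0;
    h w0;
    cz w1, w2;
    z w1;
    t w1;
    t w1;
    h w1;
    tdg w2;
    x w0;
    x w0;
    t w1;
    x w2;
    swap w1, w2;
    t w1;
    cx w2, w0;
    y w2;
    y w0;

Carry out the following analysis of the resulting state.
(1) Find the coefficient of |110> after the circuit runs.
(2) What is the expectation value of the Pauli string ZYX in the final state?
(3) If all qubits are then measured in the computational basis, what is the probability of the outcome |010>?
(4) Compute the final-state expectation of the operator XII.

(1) |110> carries amplitude I/2 in the final state. Key observation: steps 9-10 multiply out to the identity, so the circuit reduces to the remaining gates.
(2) The expectation value of ZYX is 0.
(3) The probability of measuring |010> is 1/4.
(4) The expectation value of XII is -1.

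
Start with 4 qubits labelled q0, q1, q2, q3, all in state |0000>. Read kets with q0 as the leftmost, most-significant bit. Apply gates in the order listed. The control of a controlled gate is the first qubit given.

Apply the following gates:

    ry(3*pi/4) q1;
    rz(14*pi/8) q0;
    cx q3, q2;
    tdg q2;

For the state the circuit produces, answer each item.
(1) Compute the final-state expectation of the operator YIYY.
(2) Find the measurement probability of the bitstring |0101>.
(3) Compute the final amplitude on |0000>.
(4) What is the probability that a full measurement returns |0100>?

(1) The observable YIYY averages to 0.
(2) The probability of measuring |0101> is 0.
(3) The amplitude on |0000> is -sqrt(2 - sqrt(2))*exp(I*pi/8)/2.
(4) A full measurement returns |0100> with probability sqrt(2)/4 + 1/2.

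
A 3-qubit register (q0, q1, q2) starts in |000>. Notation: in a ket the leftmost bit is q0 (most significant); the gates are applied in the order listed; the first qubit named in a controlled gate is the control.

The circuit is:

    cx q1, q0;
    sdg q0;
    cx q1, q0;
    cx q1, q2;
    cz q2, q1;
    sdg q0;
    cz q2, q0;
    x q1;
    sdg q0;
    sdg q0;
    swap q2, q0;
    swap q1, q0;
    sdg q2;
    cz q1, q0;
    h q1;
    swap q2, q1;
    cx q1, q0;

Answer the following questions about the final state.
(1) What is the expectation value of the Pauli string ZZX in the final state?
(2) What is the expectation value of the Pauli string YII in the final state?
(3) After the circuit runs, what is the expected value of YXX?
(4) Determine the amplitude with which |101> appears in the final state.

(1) In the final state, ZZX has expectation -1.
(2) The observable YII averages to 0.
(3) In the final state, YXX has expectation 0.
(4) The amplitude on |101> is sqrt(2)/2.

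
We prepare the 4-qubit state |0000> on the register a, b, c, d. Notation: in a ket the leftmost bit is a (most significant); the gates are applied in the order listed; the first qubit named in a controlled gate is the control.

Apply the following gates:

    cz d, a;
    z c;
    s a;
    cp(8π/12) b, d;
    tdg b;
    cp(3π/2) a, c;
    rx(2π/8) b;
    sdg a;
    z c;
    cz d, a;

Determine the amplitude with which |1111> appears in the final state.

The amplitude on |1111> is 0.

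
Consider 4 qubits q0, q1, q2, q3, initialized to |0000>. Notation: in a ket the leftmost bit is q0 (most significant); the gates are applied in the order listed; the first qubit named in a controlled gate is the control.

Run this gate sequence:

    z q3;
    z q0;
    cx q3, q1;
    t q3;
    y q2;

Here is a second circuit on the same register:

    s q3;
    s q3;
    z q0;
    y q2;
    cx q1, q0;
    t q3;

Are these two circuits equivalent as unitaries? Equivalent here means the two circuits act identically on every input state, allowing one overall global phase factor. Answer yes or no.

No: there is an input state on which the two circuits produce genuinely different outputs (not merely differing by a phase).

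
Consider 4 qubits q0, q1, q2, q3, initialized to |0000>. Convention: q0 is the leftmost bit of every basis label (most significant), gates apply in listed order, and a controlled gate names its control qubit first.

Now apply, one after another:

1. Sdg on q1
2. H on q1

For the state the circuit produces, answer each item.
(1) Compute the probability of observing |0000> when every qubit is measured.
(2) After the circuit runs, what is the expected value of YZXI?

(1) The probability of measuring |0000> is 1/2.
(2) The expectation value of YZXI is 0.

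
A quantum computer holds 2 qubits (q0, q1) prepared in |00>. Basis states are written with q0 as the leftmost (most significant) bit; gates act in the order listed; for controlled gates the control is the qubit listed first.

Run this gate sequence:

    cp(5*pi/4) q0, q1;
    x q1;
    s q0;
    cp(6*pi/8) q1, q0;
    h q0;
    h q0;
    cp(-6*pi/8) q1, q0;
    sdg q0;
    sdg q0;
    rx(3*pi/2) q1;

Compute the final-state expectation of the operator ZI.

The observable ZI averages to 1. Key observation: gates 3-8 undo each other exactly, leaving only the rest of the circuit to track.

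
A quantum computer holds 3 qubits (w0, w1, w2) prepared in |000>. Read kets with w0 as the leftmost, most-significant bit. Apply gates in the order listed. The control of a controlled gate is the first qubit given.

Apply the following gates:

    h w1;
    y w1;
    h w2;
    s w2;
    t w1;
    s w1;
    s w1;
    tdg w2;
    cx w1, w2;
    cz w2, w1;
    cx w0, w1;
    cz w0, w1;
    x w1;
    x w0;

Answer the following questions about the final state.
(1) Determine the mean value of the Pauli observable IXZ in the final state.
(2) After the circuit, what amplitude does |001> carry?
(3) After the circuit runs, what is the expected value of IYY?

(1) The expectation value of IXZ is 1/2.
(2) |001> carries amplitude 0 in the final state.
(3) The expectation value of IYY is -sqrt(2)/2.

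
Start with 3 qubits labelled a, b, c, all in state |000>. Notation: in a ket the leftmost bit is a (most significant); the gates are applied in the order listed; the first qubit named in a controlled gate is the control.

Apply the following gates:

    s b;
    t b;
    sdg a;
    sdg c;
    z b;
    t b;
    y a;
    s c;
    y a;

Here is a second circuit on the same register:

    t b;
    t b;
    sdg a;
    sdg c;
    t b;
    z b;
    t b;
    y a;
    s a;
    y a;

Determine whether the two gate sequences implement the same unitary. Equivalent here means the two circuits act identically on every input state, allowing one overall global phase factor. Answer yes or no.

No, they are not equivalent — no single phase factor reconciles the two unitaries.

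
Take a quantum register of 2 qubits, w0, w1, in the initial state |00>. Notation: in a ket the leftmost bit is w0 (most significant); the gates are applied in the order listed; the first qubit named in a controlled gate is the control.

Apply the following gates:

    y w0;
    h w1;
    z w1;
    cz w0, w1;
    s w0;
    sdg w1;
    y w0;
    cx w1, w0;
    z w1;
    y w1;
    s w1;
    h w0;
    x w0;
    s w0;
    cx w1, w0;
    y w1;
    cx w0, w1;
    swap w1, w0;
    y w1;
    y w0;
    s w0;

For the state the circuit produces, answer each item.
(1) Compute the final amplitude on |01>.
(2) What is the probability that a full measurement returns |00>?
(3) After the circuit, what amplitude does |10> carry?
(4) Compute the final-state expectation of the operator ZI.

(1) |01> carries amplitude 1/2 in the final state.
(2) The probability of measuring |00> is 1/4.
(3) |10> carries amplitude 1/2 in the final state.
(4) The expectation value of ZI is 0.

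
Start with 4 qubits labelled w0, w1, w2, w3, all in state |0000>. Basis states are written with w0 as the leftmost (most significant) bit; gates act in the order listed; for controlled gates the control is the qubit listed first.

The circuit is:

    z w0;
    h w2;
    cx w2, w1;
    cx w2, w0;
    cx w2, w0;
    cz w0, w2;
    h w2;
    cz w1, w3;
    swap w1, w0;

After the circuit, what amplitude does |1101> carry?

|1101> carries amplitude 0 in the final state. Key observation: steps 4-5 multiply out to the identity, so the circuit reduces to the remaining gates.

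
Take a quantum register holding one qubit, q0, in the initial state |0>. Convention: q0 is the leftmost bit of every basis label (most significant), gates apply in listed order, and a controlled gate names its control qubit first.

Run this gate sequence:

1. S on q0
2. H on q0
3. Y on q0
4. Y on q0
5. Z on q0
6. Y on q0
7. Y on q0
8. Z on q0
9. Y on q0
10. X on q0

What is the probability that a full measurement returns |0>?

Outcome |0> occurs with probability 1/2.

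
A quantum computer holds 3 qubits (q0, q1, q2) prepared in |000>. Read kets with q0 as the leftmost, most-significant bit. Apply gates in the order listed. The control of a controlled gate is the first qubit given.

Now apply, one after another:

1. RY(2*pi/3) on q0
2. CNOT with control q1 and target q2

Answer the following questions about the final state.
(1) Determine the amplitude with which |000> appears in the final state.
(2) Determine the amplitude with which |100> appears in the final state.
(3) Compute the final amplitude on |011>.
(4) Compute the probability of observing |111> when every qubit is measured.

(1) The final state's coefficient on |000> equals 1/2.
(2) The final state's coefficient on |100> equals sqrt(3)/2.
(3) |011> carries amplitude 0 in the final state.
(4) Outcome |111> occurs with probability 0.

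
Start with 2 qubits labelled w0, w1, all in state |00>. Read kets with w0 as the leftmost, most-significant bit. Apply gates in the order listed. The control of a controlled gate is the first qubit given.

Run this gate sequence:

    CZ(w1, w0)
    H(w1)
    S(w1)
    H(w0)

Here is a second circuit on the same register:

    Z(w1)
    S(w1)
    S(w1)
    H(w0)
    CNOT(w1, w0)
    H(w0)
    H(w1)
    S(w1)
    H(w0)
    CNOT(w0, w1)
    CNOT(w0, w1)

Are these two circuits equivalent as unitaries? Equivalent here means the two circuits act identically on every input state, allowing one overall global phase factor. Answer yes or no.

Yes: on every input state the two circuits agree up to one overall phase factor.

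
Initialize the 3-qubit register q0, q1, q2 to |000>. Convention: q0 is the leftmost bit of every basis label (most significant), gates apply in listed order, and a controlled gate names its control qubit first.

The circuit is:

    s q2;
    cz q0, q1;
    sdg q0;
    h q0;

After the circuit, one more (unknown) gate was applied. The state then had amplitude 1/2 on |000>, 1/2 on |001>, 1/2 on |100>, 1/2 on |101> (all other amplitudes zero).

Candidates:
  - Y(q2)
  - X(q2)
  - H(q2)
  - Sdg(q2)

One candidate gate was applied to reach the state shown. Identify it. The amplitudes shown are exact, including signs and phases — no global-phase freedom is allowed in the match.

It was H(q2) that produced the state shown.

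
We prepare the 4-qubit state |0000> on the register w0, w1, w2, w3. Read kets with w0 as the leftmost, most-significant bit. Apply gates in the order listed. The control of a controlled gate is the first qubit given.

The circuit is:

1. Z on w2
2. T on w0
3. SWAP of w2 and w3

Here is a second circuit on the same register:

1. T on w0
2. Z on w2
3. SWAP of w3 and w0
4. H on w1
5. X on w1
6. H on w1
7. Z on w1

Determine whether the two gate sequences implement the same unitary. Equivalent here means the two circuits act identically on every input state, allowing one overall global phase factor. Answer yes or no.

No, they are not equivalent — no single phase factor reconciles the two unitaries.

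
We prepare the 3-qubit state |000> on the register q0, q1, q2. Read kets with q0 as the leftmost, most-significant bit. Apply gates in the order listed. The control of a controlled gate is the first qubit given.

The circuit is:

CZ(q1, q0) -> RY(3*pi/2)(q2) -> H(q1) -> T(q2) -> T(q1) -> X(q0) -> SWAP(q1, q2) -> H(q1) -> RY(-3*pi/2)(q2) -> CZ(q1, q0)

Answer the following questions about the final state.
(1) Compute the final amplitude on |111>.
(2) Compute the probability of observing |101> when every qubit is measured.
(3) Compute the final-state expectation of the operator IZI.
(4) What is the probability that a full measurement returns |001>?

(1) The amplitude on |111> is -1/4 - exp(I*pi/4)/2 - I/4.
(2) Outcome |101> occurs with probability 1/8.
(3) In the final state, IZI has expectation -sqrt(2)/2.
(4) The probability of measuring |001> is 0.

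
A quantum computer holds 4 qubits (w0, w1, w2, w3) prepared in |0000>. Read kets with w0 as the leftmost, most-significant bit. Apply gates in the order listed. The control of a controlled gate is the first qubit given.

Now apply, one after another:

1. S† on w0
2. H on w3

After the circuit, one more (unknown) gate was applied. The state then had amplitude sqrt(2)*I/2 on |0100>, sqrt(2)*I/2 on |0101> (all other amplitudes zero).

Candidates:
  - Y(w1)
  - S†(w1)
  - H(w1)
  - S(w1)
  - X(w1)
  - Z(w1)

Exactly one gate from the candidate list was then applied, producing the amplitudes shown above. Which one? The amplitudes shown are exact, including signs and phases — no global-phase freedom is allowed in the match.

The unique candidate consistent with the amplitudes is Y(w1).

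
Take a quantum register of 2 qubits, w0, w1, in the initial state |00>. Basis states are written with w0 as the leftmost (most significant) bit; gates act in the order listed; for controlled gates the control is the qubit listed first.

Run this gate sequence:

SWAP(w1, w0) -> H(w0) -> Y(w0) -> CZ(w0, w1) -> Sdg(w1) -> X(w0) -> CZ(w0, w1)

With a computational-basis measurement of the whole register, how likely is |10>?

Outcome |10> occurs with probability 1/2.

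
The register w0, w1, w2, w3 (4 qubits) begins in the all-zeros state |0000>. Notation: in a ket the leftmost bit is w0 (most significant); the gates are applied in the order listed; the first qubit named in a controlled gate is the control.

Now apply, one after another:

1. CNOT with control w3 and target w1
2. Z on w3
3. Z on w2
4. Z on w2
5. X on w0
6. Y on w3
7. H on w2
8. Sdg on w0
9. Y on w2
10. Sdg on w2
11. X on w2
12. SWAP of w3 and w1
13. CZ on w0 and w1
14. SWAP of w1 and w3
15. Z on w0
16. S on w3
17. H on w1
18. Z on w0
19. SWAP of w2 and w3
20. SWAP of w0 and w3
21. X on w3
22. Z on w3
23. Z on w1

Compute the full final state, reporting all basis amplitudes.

The resulting statevector has amplitude -I/2 on |0010>, I/2 on |0110>, -1/2 on |1010>, 1/2 on |1110>, and 0 on every other basis state.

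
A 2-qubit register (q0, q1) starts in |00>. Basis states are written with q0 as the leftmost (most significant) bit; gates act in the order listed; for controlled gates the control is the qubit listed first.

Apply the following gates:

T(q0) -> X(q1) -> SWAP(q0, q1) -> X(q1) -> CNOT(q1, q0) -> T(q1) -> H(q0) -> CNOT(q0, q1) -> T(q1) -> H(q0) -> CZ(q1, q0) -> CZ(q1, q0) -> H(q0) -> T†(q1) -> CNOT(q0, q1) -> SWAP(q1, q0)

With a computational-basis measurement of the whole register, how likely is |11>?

Outcome |11> occurs with probability 1/2. Key observation: gates 9-14 undo each other exactly, leaving only the rest of the circuit to track.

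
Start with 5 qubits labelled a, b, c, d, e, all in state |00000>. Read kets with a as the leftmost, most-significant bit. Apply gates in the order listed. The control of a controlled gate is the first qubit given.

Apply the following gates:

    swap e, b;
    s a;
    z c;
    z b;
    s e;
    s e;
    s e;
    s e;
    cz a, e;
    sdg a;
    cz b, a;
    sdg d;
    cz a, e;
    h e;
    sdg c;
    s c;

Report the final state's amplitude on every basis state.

The final amplitudes are sqrt(2)/2 on |00000>, sqrt(2)/2 on |00001>, and 0 on every other basis state.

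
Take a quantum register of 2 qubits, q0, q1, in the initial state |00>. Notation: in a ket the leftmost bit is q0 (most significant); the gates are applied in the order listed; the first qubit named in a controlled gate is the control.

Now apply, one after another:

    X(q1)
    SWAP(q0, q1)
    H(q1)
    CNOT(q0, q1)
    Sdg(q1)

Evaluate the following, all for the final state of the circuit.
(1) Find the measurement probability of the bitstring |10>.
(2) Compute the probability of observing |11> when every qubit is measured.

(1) Outcome |10> occurs with probability 1/2.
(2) The probability of measuring |11> is 1/2.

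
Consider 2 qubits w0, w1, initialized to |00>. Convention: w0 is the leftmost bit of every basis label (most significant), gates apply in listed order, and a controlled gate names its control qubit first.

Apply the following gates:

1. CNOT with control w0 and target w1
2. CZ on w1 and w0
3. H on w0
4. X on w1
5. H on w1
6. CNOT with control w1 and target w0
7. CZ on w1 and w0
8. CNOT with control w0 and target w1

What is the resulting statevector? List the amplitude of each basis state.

After the circuit, the state carries amplitude 1/2 on |00>, -1/2 on |01>, 1/2 on |10>, 1/2 on |11>.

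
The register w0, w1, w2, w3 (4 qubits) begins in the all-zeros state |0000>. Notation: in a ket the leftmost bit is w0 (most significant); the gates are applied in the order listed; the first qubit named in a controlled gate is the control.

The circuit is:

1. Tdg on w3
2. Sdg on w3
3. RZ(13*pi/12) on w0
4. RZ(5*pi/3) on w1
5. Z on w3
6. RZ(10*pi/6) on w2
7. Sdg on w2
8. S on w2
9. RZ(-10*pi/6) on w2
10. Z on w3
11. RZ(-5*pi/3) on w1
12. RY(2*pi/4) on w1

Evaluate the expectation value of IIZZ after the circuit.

The expectation value of IIZZ is 1. Key observation: steps 4-11 multiply out to the identity, so the circuit reduces to the remaining gates.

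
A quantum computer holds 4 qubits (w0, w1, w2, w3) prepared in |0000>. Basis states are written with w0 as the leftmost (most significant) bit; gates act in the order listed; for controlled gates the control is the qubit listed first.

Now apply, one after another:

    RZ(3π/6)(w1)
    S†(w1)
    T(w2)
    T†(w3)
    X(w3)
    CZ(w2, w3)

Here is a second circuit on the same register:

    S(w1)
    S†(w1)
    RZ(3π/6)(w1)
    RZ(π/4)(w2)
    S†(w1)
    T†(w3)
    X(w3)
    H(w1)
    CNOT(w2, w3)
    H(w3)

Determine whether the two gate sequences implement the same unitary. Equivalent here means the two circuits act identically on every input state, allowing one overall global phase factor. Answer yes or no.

No, they are not equivalent — no single phase factor reconciles the two unitaries.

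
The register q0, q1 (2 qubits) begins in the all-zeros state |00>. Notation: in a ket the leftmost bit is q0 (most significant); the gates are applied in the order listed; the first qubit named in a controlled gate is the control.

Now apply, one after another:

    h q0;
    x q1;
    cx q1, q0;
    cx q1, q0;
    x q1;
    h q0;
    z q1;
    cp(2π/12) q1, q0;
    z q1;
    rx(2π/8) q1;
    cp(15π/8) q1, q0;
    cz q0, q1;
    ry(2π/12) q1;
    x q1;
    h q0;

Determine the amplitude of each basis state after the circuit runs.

The resulting statevector has amplitude -sqrt(sqrt(2) + 2)/8 + sqrt(3*sqrt(2) + 6)/8 - I*sqrt(6 - 3*sqrt(2))/8 - I*sqrt(2 - sqrt(2))/8 on |00>, sqrt(sqrt(2) + 2)/8 + sqrt(3*sqrt(2) + 6)/8 - I*sqrt(2 - sqrt(2))/8 + I*sqrt(6 - 3*sqrt(2))/8 on |01>, -sqrt(sqrt(2) + 2)/8 + sqrt(3*sqrt(2) + 6)/8 - I*sqrt(6 - 3*sqrt(2))/8 - I*sqrt(2 - sqrt(2))/8 on |10>, sqrt(sqrt(2) + 2)/8 + sqrt(3*sqrt(2) + 6)/8 - I*sqrt(2 - sqrt(2))/8 + I*sqrt(6 - 3*sqrt(2))/8 on |11>. Key observation: gates 1-6 undo each other exactly, leaving only the rest of the circuit to track.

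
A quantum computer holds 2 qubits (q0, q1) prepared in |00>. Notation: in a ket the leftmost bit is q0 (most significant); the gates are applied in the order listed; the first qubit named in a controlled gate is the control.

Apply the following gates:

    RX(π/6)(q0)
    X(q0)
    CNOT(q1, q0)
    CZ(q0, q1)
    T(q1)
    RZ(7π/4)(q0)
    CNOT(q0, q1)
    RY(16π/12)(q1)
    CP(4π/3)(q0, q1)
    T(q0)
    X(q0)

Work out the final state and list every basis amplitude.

After the circuit, the state carries amplitude (sqrt(6) + 3*sqrt(2))*exp(I*pi/8)/8 on |00>, (-sqrt(6) - sqrt(2))*exp(11*I*pi/24)/8 on |01>, (-sqrt(6) + sqrt(2))*exp(5*I*pi/8)/8 on |10>, (-sqrt(6) + 3*sqrt(2))*exp(5*I*pi/8)/8 on |11>.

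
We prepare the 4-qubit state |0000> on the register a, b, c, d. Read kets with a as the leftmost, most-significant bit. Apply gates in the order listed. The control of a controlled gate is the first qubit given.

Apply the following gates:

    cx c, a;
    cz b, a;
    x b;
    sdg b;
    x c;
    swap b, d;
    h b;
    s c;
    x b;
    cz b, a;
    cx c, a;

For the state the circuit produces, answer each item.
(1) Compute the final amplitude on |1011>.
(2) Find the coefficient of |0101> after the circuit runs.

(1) The final state's coefficient on |1011> equals sqrt(2)/2.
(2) |0101> carries amplitude 0 in the final state.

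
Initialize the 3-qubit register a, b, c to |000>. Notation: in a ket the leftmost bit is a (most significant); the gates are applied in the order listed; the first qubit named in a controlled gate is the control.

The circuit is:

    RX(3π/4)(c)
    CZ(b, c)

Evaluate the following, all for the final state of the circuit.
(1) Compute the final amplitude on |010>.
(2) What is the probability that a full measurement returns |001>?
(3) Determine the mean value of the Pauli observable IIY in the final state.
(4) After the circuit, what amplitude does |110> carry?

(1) |010> carries amplitude 0 in the final state.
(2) A full measurement returns |001> with probability sqrt(2)/4 + 1/2.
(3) The expectation value of IIY is -sqrt(2)/2.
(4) The final state's coefficient on |110> equals 0.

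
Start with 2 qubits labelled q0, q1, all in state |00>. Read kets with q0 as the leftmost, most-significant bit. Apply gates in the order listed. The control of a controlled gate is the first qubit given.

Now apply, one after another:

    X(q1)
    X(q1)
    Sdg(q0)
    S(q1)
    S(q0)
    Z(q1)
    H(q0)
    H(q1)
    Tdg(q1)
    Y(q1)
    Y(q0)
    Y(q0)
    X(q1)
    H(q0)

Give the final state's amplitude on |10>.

The amplitude on |10> is 0.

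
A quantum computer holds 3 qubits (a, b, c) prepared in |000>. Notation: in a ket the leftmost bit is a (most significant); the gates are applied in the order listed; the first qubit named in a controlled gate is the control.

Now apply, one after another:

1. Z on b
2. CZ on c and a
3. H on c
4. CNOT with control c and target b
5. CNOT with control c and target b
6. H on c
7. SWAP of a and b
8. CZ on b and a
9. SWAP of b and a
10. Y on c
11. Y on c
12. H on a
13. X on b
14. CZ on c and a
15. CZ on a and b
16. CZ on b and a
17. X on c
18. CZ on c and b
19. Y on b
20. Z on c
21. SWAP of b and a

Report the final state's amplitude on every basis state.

The resulting statevector has amplitude -sqrt(2)*I/2 on |001>, -sqrt(2)*I/2 on |011>, and 0 on every other basis state. Key observation: the block from step 3 through step 6 cancels to the identity and can be dropped.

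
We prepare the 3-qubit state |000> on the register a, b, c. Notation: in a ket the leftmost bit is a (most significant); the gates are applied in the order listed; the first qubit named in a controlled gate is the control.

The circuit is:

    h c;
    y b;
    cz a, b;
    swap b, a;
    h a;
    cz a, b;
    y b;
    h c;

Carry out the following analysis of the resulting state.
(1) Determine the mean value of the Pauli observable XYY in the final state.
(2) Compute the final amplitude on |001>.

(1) In the final state, XYY has expectation 0.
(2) |001> carries amplitude 0 in the final state.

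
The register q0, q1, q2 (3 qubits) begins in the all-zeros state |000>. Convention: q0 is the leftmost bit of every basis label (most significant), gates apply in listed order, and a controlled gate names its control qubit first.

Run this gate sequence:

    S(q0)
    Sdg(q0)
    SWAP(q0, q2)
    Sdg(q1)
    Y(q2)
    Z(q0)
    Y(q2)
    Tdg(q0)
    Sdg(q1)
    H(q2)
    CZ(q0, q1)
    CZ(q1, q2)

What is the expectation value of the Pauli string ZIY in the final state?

The expectation value of ZIY is 0. Key observation: steps 1-2 multiply out to the identity, so the circuit reduces to the remaining gates.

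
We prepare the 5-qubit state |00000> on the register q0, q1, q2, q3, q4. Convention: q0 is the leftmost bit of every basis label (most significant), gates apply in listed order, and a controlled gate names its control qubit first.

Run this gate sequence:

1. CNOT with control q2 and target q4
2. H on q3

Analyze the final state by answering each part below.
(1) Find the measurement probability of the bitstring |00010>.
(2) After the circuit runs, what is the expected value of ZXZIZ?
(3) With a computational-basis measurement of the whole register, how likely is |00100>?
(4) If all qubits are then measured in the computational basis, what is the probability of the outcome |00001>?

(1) A full measurement returns |00010> with probability 1/2.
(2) In the final state, ZXZIZ has expectation 0.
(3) A full measurement returns |00100> with probability 0.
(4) A full measurement returns |00001> with probability 0.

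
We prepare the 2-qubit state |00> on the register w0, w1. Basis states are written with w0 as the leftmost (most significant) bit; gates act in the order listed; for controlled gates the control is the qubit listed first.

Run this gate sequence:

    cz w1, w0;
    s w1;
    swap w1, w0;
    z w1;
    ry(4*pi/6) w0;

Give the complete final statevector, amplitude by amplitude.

After the circuit, the state carries amplitude 1/2 on |00>, 0 on |01>, sqrt(3)/2 on |10>, 0 on |11>.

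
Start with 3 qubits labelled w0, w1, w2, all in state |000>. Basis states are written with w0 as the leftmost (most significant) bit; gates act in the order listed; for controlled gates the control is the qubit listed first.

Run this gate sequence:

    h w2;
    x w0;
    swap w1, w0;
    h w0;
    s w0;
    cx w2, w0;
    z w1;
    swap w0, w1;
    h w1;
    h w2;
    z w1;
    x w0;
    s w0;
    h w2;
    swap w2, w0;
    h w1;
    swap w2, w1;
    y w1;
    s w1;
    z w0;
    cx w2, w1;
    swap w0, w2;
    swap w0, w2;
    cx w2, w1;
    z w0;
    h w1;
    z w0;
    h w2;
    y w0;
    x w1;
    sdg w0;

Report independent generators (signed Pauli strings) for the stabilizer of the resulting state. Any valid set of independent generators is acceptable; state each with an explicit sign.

One valid set of independent stabilizer generators is -YIZ, -IXI, -ZIY (any independent generating set of the same group is equally correct).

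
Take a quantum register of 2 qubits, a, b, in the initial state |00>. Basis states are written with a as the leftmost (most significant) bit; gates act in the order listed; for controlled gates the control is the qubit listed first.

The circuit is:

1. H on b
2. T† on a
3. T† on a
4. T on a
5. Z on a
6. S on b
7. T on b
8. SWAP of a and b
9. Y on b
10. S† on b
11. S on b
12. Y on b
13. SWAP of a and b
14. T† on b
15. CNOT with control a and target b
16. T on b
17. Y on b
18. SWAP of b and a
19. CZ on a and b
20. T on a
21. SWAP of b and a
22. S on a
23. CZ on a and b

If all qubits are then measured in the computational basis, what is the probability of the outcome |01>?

Outcome |01> occurs with probability 1/2. Key observation: the block from step 7 through step 14 cancels to the identity and can be dropped.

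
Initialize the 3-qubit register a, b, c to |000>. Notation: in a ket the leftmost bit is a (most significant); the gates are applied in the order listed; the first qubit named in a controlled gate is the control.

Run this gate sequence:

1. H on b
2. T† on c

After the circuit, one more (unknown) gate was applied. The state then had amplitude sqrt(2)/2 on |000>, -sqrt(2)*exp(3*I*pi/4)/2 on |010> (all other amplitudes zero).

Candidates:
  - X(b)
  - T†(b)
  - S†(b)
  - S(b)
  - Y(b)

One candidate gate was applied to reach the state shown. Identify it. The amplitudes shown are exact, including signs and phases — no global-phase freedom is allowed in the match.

The applied gate was T†(b).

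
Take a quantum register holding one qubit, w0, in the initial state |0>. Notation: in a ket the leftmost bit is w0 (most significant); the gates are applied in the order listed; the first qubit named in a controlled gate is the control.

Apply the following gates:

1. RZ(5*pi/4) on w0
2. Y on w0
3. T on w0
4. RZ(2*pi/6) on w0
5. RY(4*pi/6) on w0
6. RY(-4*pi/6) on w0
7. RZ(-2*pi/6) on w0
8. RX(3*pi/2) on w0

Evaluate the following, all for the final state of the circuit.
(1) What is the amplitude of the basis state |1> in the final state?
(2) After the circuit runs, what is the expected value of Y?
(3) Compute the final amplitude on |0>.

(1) The amplitude on |1> is -sqrt(2)*exp(I*pi/8)/2. Key observation: the block from step 4 through step 7 cancels to the identity and can be dropped.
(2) In the final state, Y has expectation -1.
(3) The final state's coefficient on |0> equals -sqrt(2)*exp(5*I*pi/8)/2.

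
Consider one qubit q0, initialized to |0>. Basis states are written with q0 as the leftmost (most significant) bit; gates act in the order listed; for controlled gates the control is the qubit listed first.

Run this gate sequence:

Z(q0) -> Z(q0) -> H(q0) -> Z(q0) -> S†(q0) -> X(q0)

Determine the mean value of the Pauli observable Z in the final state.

The observable Z averages to 0.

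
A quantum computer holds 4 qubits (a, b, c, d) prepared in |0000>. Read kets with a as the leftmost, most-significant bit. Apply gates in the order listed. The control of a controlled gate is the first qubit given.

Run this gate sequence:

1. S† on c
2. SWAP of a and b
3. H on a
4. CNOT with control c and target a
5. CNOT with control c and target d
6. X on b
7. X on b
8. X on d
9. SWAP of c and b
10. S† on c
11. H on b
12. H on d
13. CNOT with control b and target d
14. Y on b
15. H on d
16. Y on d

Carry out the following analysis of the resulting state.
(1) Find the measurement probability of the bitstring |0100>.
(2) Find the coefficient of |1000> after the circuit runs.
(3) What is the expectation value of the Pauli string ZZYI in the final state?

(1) A full measurement returns |0100> with probability 1/4.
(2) The amplitude on |1000> is 1/2.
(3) The observable ZZYI averages to 0.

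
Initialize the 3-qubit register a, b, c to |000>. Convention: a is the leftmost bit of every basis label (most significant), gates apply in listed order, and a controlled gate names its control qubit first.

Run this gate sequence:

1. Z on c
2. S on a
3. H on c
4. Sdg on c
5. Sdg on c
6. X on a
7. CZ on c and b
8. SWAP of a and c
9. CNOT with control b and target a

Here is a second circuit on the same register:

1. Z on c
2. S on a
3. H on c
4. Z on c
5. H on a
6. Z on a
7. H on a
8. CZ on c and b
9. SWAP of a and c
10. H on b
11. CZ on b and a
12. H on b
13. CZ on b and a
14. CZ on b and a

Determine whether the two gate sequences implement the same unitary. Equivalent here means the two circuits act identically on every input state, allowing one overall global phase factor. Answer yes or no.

No — the two circuits implement different unitaries, even allowing a global phase.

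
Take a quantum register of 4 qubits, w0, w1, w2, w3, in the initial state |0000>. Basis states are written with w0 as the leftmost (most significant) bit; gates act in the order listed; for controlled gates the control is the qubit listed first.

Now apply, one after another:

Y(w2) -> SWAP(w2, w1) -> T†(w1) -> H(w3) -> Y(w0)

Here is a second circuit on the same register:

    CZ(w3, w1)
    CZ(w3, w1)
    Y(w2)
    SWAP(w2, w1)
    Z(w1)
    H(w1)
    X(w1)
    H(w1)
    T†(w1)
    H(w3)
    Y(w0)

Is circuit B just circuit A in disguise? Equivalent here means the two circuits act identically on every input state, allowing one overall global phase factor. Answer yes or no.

Yes: on every input state the two circuits agree up to one overall phase factor.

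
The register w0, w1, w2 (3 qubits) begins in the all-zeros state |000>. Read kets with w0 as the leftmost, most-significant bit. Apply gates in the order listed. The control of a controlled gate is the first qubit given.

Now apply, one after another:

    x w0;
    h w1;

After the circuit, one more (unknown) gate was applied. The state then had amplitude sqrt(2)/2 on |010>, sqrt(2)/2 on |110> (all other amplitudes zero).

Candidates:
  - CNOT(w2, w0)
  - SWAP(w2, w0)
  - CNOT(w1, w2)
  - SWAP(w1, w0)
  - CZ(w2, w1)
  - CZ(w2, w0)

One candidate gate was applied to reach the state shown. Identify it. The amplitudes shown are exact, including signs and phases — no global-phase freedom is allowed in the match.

The unique candidate consistent with the amplitudes is SWAP(w1, w0).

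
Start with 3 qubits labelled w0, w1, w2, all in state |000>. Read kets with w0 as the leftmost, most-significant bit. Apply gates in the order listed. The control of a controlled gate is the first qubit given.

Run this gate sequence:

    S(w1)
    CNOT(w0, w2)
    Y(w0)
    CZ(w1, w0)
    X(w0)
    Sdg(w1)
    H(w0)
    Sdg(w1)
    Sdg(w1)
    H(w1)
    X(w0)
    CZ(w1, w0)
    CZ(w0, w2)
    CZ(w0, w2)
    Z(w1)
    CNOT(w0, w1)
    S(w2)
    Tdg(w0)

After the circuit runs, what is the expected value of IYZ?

In the final state, IYZ has expectation 0.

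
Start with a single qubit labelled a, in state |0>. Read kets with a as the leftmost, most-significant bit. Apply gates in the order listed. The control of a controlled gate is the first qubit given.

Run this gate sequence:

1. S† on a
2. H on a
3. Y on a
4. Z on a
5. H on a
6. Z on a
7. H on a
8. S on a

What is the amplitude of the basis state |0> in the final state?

|0> carries amplitude -sqrt(2)*I/2 in the final state.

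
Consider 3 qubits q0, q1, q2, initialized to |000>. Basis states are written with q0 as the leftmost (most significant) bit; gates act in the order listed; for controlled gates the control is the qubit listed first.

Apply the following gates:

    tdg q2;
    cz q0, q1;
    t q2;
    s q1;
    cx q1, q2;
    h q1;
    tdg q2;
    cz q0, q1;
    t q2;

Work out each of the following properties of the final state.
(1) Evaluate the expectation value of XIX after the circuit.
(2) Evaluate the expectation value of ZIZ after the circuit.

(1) The observable XIX averages to 0.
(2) In the final state, ZIZ has expectation 1.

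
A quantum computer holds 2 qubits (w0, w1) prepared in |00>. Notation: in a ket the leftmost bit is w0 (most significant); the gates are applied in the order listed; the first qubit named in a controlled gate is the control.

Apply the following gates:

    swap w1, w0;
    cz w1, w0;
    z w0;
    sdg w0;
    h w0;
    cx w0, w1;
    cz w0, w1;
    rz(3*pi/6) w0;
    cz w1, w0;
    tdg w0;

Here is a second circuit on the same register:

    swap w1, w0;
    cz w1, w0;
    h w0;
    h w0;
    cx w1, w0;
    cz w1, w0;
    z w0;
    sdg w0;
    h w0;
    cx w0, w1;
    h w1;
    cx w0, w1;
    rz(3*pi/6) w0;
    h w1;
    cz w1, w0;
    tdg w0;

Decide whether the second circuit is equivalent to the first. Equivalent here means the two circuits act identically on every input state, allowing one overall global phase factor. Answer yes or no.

No, they are not equivalent — no single phase factor reconciles the two unitaries.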